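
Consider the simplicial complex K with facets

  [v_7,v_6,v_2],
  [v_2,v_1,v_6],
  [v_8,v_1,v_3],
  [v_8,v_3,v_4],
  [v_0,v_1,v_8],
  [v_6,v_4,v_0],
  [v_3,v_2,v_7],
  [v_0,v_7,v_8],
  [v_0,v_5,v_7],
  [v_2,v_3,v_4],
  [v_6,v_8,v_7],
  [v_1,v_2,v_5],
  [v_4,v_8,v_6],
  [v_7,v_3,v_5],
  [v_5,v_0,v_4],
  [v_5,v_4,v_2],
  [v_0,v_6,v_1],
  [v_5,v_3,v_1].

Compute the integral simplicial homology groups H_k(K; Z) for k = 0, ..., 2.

Take the total order v_0 < v_1 < v_2 < v_3 < v_4 < v_5 < v_6 < v_7 < v_8 on the vertex set. Then K (dimension 2) consists of the simplices:

  0-simplices (9): [v_0], [v_1], [v_2], [v_3], [v_4], [v_5], [v_6], [v_7], [v_8]
  1-simplices (27): (27 of them)
  2-simplices (18): (18 of them)

so the chain groups are C_0 ≅ Z^9, C_1 ≅ Z^27, C_2 ≅ Z^18.

∂_1: C_1 → C_0 maps an edge to its endpoints' difference, ∂[p,q] = q − p. For instance
  ∂[v_4,v_8] = [v_8] − [v_4].
The resulting 9×27 matrix has rank 8, and its Smith normal form has invariant factors (1,1,1,1,1,1,1,1).

∂_2: C_2 → C_1 acts by ∂[p,q,r] = [q,r] − [p,r] + [p,q]. For instance
  ∂[v_2,v_4,v_5] = [v_4,v_5] − [v_2,v_5] + [v_2,v_4],
  ∂[v_2,v_6,v_7] = [v_6,v_7] − [v_2,v_7] + [v_2,v_6].
As a 27×18 matrix over Z this has rank 18, with invariant factors (1,1,1,1,1,1,1,1,1,1,1,1,1,1,1,1,1,2).

From H_k ≅ ker(∂_k) / im(∂_{k+1}) we obtain:

  H_0: rank C_0 − rank ∂_1 = 9 − 8 = 1, and the invariant factors of ∂_1 are all 1, so H_0 ≅ Z.
  H_1: rank ker ∂_1 − rank ∂_2 = (27 − 8) − 18 = 1, and ∂_2 has invariant factor 2 > 1, so H_1 ≅ Z ⊕ Z_2.
  H_2: rank ker ∂_2 − rank ∂_3 = (18 − 18) − 0 = 0, and there is no ∂_3, so H_2 ≅ 0.

As a check, the Euler characteristic is 9 − 27 + 18 = 0, which agrees with 1 − 1 + 0 = 0.

H_0 ≅ Z,  H_1 ≅ Z ⊕ Z_2,  H_2 = 0.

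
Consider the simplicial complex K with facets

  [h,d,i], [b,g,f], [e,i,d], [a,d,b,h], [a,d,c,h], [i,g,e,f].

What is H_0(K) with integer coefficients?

H_0 ≅ Z.

Take the total order a < b < c < d < e < f < g < h < i on the vertex set. Then K (dimension 3) consists of the simplices:

  0-simplices (9): a, b, c, d, e, f, g, h, i
  1-simplices (20): ab, ac, ad, ah, bd, bf, bg, bh, cd, ch, de, dh, di, ef, eg, ei, fg, fi, gi, hi
  2-simplices (14): abd, abh, acd, ach, adh, bdh, bfg, cdh, dei, dhi, efg, efi, egi, fgi
  3-simplices (3): abdh, acdh, efgi

so the chain groups are C_0 ≅ Z^9, C_1 ≅ Z^20, C_2 ≅ Z^14, C_3 ≅ Z^3.

∂_1: C_1 → C_0 is given by ∂[p,q] = [q] − [p]. For instance
  ∂bd = d − b.
The resulting 9×20 matrix has rank 8, and its Smith normal form has invariant factors (1,1,1,1,1,1,1,1).

∂_2: C_2 → C_1 sends each 2-simplex [p,q,r] to [q,r] − [p,r] + [p,q]. For instance
  ∂ach = ch − ah + ac,
  ∂efg = fg − eg + ef.
This gives a 20×14 integer matrix of rank 11; reducing to Smith normal form yields diagonal entries (1,1,1,1,1,1,1,1,1,1,1).

∂_3: C_3 → C_2 sends each 3-simplex σ to the alternating sum Σ_i (−1)^i (σ with its i-th vertex removed). For instance
  ∂abdh = bdh − adh + abh − abd,
  ∂efgi = fgi − egi + efi − efg.
The 14×3 boundary matrix has rank 3 and Smith normal form diag(1,1,1).

Reading off H_k = ker ∂_k / im ∂_{k+1}:

  H_0: rank C_0 − rank ∂_1 = 9 − 8 = 1, and the invariant factors of ∂_1 are all 1, so H_0 = Z.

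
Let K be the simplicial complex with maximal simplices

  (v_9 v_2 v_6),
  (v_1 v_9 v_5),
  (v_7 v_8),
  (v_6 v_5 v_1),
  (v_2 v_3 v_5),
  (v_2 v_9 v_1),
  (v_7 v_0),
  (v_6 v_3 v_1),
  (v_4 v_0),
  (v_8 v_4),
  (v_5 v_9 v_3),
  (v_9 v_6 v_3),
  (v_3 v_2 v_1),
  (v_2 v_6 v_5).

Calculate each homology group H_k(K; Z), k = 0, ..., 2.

H_0 = Z^2,  H_1 = Z × Z/2,  H_2 = 0.

Take the total order v_0 < v_1 < v_2 < v_3 < v_4 < v_5 < v_6 < v_7 < v_8 < v_9 on the vertex set. Then K (dimension 2) consists of the simplices:

  0-simplices (10): [v_0], [v_1], [v_2], [v_3], [v_4], [v_5], [v_6], [v_7], [v_8], [v_9]
  1-simplices (19): (19 of them)
  2-simplices (10): [v_1,v_2,v_3], [v_1,v_2,v_9], [v_1,v_3,v_6], [v_1,v_5,v_6], [v_1,v_5,v_9], [v_2,v_3,v_5], [v_2,v_5,v_6], [v_2,v_6,v_9], [v_3,v_5,v_9], [v_3,v_6,v_9]

so the chain groups are C_0 ≅ Z^10, C_1 ≅ Z^19, C_2 ≅ Z^10.

The boundary map ∂_1: C_1 → C_0 maps an edge to its endpoints' difference, ∂[p,q] = q − p.
As a 10×19 matrix over Z this has rank 8, with invariant factors (1,1,1,1,1,1,1,1).

∂_2: C_2 → C_1 maps a triangle to the signed sum of its edges. For instance
  ∂[v_3,v_6,v_9] = [v_6,v_9] − [v_3,v_9] + [v_3,v_6],
  ∂[v_1,v_2,v_9] = [v_2,v_9] − [v_1,v_9] + [v_1,v_2].
The resulting 19×10 matrix has rank 10, and its Smith normal form has invariant factors (1,1,1,1,1,1,1,1,1,2).

From H_k ≅ ker(∂_k) / im(∂_{k+1}) we obtain:

  H_0: rank C_0 − rank ∂_1 = 10 − 8 = 2, and the invariant factors of ∂_1 are all 1, so H_0 = Z^2.
  H_1: rank ker ∂_1 − rank ∂_2 = (19 − 8) − 10 = 1, and ∂_2 has invariant factor 2 > 1, so H_1 = Z × Z/2.
  H_2: rank ker ∂_2 − rank ∂_3 = (10 − 10) − 0 = 0, and there is no ∂_3, so H_2 = 0.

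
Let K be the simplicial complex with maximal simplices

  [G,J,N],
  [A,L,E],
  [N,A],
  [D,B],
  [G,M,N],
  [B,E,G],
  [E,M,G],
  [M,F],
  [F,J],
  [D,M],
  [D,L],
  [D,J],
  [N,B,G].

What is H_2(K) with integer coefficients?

H_2 ≅ 0.

Take the total order A < B < D < E < F < G < J < L < M < N on the vertex set. Then K (dimension 2) consists of the simplices:

  0-simplices (10): A, B, D, E, F, G, J, L, M, N
  1-simplices (20): AE, AL, AN, BD, BE, BG, BN, DJ, DL, DM, EG, EL, EM, FJ, FM, GJ, GM, GN, JN, MN
  2-simplices (6): AEL, BEG, BGN, EGM, GJN, GMN

Hence C_0 ≅ Z^10, C_1 ≅ Z^20, C_2 ≅ Z^6.

The boundary map ∂_1: C_1 → C_0 sends each edge [p,q] (with p < q) to q − p. For instance
  ∂FM = M − F.
As a 10×20 matrix over Z this has rank 9, with invariant factors (1,1,1,1,1,1,1,1,1).

The boundary map ∂_2: C_2 → C_1 maps a triangle to the signed sum of its edges. For instance
  ∂GMN = MN − GN + GM,
  ∂BGN = GN − BN + BG.
The 20×6 boundary matrix has rank 6 and Smith normal form diag(1,1,1,1,1,1).

Now H_k = ker ∂_k / im ∂_{k+1}, so:

  H_2: rank ker ∂_2 − rank ∂_3 = (6 − 6) − 0 = 0, and there is no ∂_3, so H_2 ≅ 0.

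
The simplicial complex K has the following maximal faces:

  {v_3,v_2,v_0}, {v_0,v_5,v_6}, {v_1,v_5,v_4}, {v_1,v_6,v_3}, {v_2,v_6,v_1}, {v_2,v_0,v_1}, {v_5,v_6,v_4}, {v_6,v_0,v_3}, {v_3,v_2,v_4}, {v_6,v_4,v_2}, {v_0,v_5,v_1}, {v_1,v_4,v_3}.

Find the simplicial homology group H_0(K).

H_0 ≅ Z.

We work with the vertex ordering v_0 < v_1 < v_2 < v_3 < v_4 < v_5 < v_6. The simplices of K, each written with vertices in increasing order, are:

  0-simplices (7): [v_0], [v_1], [v_2], [v_3], [v_4], [v_5], [v_6]
  1-simplices (18): (18 of them)
  2-simplices (12): (12 of them)

so the chain groups are C_0 ≅ Z^7, C_1 ≅ Z^18, C_2 ≅ Z^12.

∂_1: C_1 → C_0 sends each edge [p,q] (with p < q) to q − p.
The 7×18 boundary matrix has rank 6 and Smith normal form diag(1,1,1,1,1,1).

The boundary map ∂_2: C_2 → C_1 sends each 2-simplex [p,q,r] to [q,r] − [p,r] + [p,q]. For instance
  ∂[v_0,v_1,v_5] = [v_1,v_5] − [v_0,v_5] + [v_0,v_1],
  ∂[v_1,v_3,v_4] = [v_3,v_4] − [v_1,v_4] + [v_1,v_3].
As a 18×12 matrix over Z this has rank 12, with invariant factors (1,1,1,1,1,1,1,1,1,1,1,2).

Computing H_k = (kernel of ∂_k) / (image of ∂_{k+1}):

  H_0: rank C_0 − rank ∂_1 = 7 − 6 = 1, and the invariant factors of ∂_1 are all 1, so H_0 = Z.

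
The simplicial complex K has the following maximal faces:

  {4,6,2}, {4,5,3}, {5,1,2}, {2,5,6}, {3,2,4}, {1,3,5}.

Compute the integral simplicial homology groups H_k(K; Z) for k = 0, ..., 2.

We work with the vertex ordering 1 < 2 < 3 < 4 < 5 < 6. The simplices of K, each written with vertices in increasing order, are:

  0-simplices (6): [1], [2], [3], [4], [5], [6]
  1-simplices (12): [1,2], [1,3], [1,5], [2,3], [2,4], [2,5], [2,6], [3,4], [3,5], [4,5], [4,6], [5,6]
  2-simplices (6): [1,2,5], [1,3,5], [2,3,4], [2,4,6], [2,5,6], [3,4,5]

giving chain groups C_0 ≅ Z^6, C_1 ≅ Z^12, C_2 ≅ Z^6.

The boundary map ∂_1: C_1 → C_0 is given by ∂[p,q] = [q] − [p]. For instance
  ∂[2,3] = [3] − [2].
This gives a 6×12 integer matrix of rank 5; reducing to Smith normal form yields diagonal entries (1,1,1,1,1).

The boundary map ∂_2: C_2 → C_1 sends each 2-simplex [p,q,r] to [q,r] − [p,r] + [p,q]. For instance
  ∂[2,4,6] = [4,6] − [2,6] + [2,4],
  ∂[2,3,4] = [3,4] − [2,4] + [2,3].
As a 12×6 matrix over Z this has rank 6, with invariant factors (1,1,1,1,1,1).

Computing H_k = (kernel of ∂_k) / (image of ∂_{k+1}):

  H_0: rank C_0 − rank ∂_1 = 6 − 5 = 1, and the invariant factors of ∂_1 are all 1, so H_0 ≅ Z.
  H_1: rank ker ∂_1 − rank ∂_2 = (12 − 5) − 6 = 1, and the invariant factors of ∂_2 are all 1, so H_1 ≅ Z.
  H_2: rank ker ∂_2 − rank ∂_3 = (6 − 6) − 0 = 0, and there is no ∂_3, so H_2 ≅ 0.

H_0 = Z,  H_1 = Z,  H_2 = 0.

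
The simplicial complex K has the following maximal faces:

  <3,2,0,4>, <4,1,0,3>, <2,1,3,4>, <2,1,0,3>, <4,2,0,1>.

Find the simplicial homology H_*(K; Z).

Take the total order 0 < 1 < 2 < 3 < 4 on the vertex set. Then K (dimension 3) consists of the simplices:

  0-simplices (5): [0], [1], [2], [3], [4]
  1-simplices (10): [0,1], [0,2], [0,3], [0,4], [1,2], [1,3], [1,4], [2,3], [2,4], [3,4]
  2-simplices (10): [0,1,2], [0,1,3], [0,1,4], [0,2,3], [0,2,4], [0,3,4], [1,2,3], [1,2,4], [1,3,4], [2,3,4]
  3-simplices (5): [0,1,2,3], [0,1,2,4], [0,1,3,4], [0,2,3,4], [1,2,3,4]

Hence C_0 ≅ Z^5, C_1 ≅ Z^10, C_2 ≅ Z^10, C_3 ≅ Z^5.

∂_1: C_1 → C_0 is given by ∂[p,q] = [q] − [p]. For instance
  ∂[0,1] = [1] − [0].
The resulting 5×10 matrix has rank 4, and its Smith normal form has invariant factors (1,1,1,1).

The boundary map ∂_2: C_2 → C_1 maps a triangle to the signed sum of its edges. For instance
  ∂[1,2,3] = [2,3] − [1,3] + [1,2],
  ∂[0,2,4] = [2,4] − [0,4] + [0,2].
As a 10×10 matrix over Z this has rank 6, with invariant factors (1,1,1,1,1,1).

∂_3: C_3 → C_2 sends each 3-simplex σ to the alternating sum Σ_i (−1)^i (σ with its i-th vertex removed). For instance
  ∂[1,2,3,4] = [2,3,4] − [1,3,4] + [1,2,4] − [1,2,3],
  ∂[0,1,2,4] = [1,2,4] − [0,2,4] + [0,1,4] − [0,1,2].
As a 10×5 matrix over Z this has rank 4, with invariant factors (1,1,1,1).

Computing H_k = (kernel of ∂_k) / (image of ∂_{k+1}):

  H_0: rank C_0 − rank ∂_1 = 5 − 4 = 1, and the invariant factors of ∂_1 are all 1, so H_0 = Z.
  H_1: rank ker ∂_1 − rank ∂_2 = (10 − 4) − 6 = 0, and the invariant factors of ∂_2 are all 1, so H_1 = 0.
  H_2: rank ker ∂_2 − rank ∂_3 = (10 − 6) − 4 = 0, and the invariant factors of ∂_3 are all 1, so H_2 = 0.
  H_3: rank ker ∂_3 − rank ∂_4 = (5 − 4) − 0 = 1, and there is no ∂_4, so H_3 = Z.

(K is a triangulation of the 3-sphere S^3.)

H_0 = Z,  H_1 = 0,  H_2 = 0,  H_3 = Z.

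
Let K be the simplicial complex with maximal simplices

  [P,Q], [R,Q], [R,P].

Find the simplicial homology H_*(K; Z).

H_0 = Z,  H_1 = Z.

Order the vertices as P < Q < R. Listing each simplex with vertices in this order, K has dimension 1 with simplices:

  0-simplices (3): P, Q, R
  1-simplices (3): PQ, PR, QR

Hence C_0 ≅ Z^3, C_1 ≅ Z^3.

Boundary ∂_1: C_1 → C_0 maps an edge to its endpoints' difference, ∂[p,q] = q − p. For instance
  ∂PQ = Q − P.
The resulting 3×3 matrix has rank 2, and its Smith normal form has invariant factors (1,1).

Computing H_k = (kernel of ∂_k) / (image of ∂_{k+1}):

  H_0: rank C_0 − rank ∂_1 = 3 − 2 = 1, and the invariant factors of ∂_1 are all 1, so H_0 ≅ Z.
  H_1: rank ker ∂_1 − rank ∂_2 = (3 − 2) − 0 = 1, and there is no ∂_2, so H_1 ≅ Z.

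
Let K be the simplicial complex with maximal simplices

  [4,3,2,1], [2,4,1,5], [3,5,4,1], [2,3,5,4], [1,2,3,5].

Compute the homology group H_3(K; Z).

We work with the vertex ordering 1 < 2 < 3 < 4 < 5. The simplices of K, each written with vertices in increasing order, are:

  0-simplices (5): [1], [2], [3], [4], [5]
  1-simplices (10): [1,2], [1,3], [1,4], [1,5], [2,3], [2,4], [2,5], [3,4], [3,5], [4,5]
  2-simplices (10): [1,2,3], [1,2,4], [1,2,5], [1,3,4], [1,3,5], [1,4,5], [2,3,4], [2,3,5], [2,4,5], [3,4,5]
  3-simplices (5): [1,2,3,4], [1,2,3,5], [1,2,4,5], [1,3,4,5], [2,3,4,5]

Hence C_0 ≅ Z^5, C_1 ≅ Z^10, C_2 ≅ Z^10, C_3 ≅ Z^5.

The boundary map ∂_1: C_1 → C_0 sends each edge [p,q] (with p < q) to q − p. For instance
  ∂[2,3] = [3] − [2].
The 5×10 boundary matrix has rank 4 and Smith normal form diag(1,1,1,1).

The boundary map ∂_2: C_2 → C_1 sends each 2-simplex [p,q,r] to [q,r] − [p,r] + [p,q]. For instance
  ∂[1,4,5] = [4,5] − [1,5] + [1,4],
  ∂[1,2,3] = [2,3] − [1,3] + [1,2].
The 10×10 boundary matrix has rank 6 and Smith normal form diag(1,1,1,1,1,1).

The boundary map ∂_3: C_3 → C_2 sends each 3-simplex σ to the alternating sum Σ_i (−1)^i (σ with its i-th vertex removed). For instance
  ∂[2,3,4,5] = [3,4,5] − [2,4,5] + [2,3,5] − [2,3,4],
  ∂[1,2,3,4] = [2,3,4] − [1,3,4] + [1,2,4] − [1,2,3].
The resulting 10×5 matrix has rank 4, and its Smith normal form has invariant factors (1,1,1,1).

From H_k ≅ ker(∂_k) / im(∂_{k+1}) we obtain:

  H_3: rank ker ∂_3 − rank ∂_4 = (5 − 4) − 0 = 1, and there is no ∂_4, so H_3 ≅ Z.

H_3 = Z.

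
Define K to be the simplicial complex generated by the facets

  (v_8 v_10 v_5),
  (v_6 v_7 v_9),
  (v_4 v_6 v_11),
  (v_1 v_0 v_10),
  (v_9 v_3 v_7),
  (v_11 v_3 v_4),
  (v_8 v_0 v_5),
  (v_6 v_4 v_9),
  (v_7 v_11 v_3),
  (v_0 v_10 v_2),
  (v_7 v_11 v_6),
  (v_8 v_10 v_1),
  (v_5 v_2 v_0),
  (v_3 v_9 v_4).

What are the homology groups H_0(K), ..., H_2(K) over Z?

H_0 ≅ Z^2,  H_1 ≅ Z,  H_2 ≅ Z.

Fix the vertex order v_0 < v_1 < v_2 < v_3 < v_4 < v_5 < v_6 < v_7 < v_8 < v_9 < v_10 < v_11 and write every simplex with vertices in increasing order. Then dim K = 2 and the simplices of K are:

  0-simplices (12): [v_0], [v_1], [v_2], [v_3], [v_4], [v_5], [v_6], [v_7], [v_8], [v_9], [v_10], [v_11]
  1-simplices (24): (24 of them)
  2-simplices (14): (14 of them)

giving chain groups C_0 ≅ Z^12, C_1 ≅ Z^24, C_2 ≅ Z^14.

The boundary map ∂_1: C_1 → C_0 is given by ∂[p,q] = [q] − [p]. For instance
  ∂[v_5,v_10] = [v_10] − [v_5].
This gives a 12×24 integer matrix of rank 10; reducing to Smith normal form yields diagonal entries (1,1,1,1,1,1,1,1,1,1).

Boundary ∂_2: C_2 → C_1 acts by ∂[p,q,r] = [q,r] − [p,r] + [p,q]. For instance
  ∂[v_4,v_6,v_9] = [v_6,v_9] − [v_4,v_9] + [v_4,v_6],
  ∂[v_3,v_7,v_9] = [v_7,v_9] − [v_3,v_9] + [v_3,v_7].
The 24×14 boundary matrix has rank 13 and Smith normal form diag(1,1,1,1,1,1,1,1,1,1,1,1,1).

Reading off H_k = ker ∂_k / im ∂_{k+1}:

  H_0: rank C_0 − rank ∂_1 = 12 − 10 = 2, and the invariant factors of ∂_1 are all 1, so H_0 ≅ Z^2.
  H_1: rank ker ∂_1 − rank ∂_2 = (24 − 10) − 13 = 1, and the invariant factors of ∂_2 are all 1, so H_1 ≅ Z.
  H_2: rank ker ∂_2 − rank ∂_3 = (14 − 13) − 0 = 1, and there is no ∂_3, so H_2 ≅ Z.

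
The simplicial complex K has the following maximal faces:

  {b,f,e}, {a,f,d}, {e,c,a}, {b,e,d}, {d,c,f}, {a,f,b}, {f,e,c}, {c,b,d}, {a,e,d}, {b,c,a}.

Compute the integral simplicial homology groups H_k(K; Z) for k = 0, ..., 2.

H_0 = Z,  H_1 = Z/2,  H_2 = 0.

Take the total order a < b < c < d < e < f on the vertex set. Then K (dimension 2) consists of the simplices:

  0-simplices (6): a, b, c, d, e, f
  1-simplices (15): ab, ac, ad, ae, af, bc, bd, be, bf, cd, ce, cf, de, df, ef
  2-simplices (10): abc, abf, ace, ade, adf, bcd, bde, bef, cdf, cef

giving chain groups C_0 ≅ Z^6, C_1 ≅ Z^15, C_2 ≅ Z^10.

Boundary ∂_1: C_1 → C_0 sends each edge [p,q] (with p < q) to q − p.
As a 6×15 matrix over Z this has rank 5, with invariant factors (1,1,1,1,1).

The boundary map ∂_2: C_2 → C_1 sends each 2-simplex [p,q,r] to [q,r] − [p,r] + [p,q]. For instance
  ∂bef = ef − bf + be,
  ∂ade = de − ae + ad.
The 15×10 boundary matrix has rank 10 and Smith normal form diag(1,1,1,1,1,1,1,1,1,2).

From H_k ≅ ker(∂_k) / im(∂_{k+1}) we obtain:

  H_0: rank C_0 − rank ∂_1 = 6 − 5 = 1, and the invariant factors of ∂_1 are all 1, so H_0 = Z.
  H_1: rank ker ∂_1 − rank ∂_2 = (15 − 5) − 10 = 0, and ∂_2 has invariant factor 2 > 1, so H_1 = Z/2.
  H_2: rank ker ∂_2 − rank ∂_3 = (10 − 10) − 0 = 0, and there is no ∂_3, so H_2 = 0.

As a check, the Euler characteristic is 6 − 15 + 10 = 1, which agrees with 1 − 0 + 0 = 1.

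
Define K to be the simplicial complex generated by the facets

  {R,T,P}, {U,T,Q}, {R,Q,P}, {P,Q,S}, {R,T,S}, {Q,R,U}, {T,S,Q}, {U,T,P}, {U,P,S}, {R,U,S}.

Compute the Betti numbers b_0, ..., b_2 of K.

b_0 = 1, b_1 = 0, b_2 = 0.

Order the vertices as P < Q < R < S < T < U. Listing each simplex with vertices in this order, K has dimension 2 with simplices:

  0-simplices (6): P, Q, R, S, T, U
  1-simplices (15): PQ, PR, PS, PT, PU, QR, QS, QT, QU, RS, RT, RU, ST, SU, TU
  2-simplices (10): PQR, PQS, PRT, PSU, PTU, QRU, QST, QTU, RST, RSU

so the chain groups are C_0 ≅ Z^6, C_1 ≅ Z^15, C_2 ≅ Z^10.

∂_1: C_1 → C_0 maps an edge to its endpoints' difference, ∂[p,q] = q − p. For instance
  ∂QR = R − Q.
The resulting 6×15 matrix has rank 5, and its Smith normal form has invariant factors (1,1,1,1,1).

Boundary ∂_2: C_2 → C_1 sends each 2-simplex [p,q,r] to [q,r] − [p,r] + [p,q]. For instance
  ∂PRT = RT − PT + PR,
  ∂RSU = SU − RU + RS.
The 15×10 boundary matrix has rank 10 and Smith normal form diag(1,1,1,1,1,1,1,1,1,2).

From H_k ≅ ker(∂_k) / im(∂_{k+1}) we obtain:

  H_0: rank C_0 − rank ∂_1 = 6 − 5 = 1, and the invariant factors of ∂_1 are all 1, so H_0 = Z.
  H_1: rank ker ∂_1 − rank ∂_2 = (15 − 5) − 10 = 0, and ∂_2 has invariant factor 2 > 1, so H_1 = Z/2Z.
  H_2: rank ker ∂_2 − rank ∂_3 = (10 − 10) − 0 = 0, and there is no ∂_3, so H_2 = 0.

(K is a triangulation of the real projective plane RP^2.)

Hence the Betti numbers are b_0 = 1, b_1 = 0, b_2 = 0.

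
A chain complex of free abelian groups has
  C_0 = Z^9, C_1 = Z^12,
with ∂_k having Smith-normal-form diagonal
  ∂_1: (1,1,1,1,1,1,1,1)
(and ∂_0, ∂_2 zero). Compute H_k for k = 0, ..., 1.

H_0 ≅ Z,  H_1 ≅ Z^4.

H_0: b_0 = 9 − 0 − 8 = 1; torsion from ∂_1 factors > 1: none. So H_0 ≅ Z.
H_1: b_1 = 12 − 8 − 0 = 4; torsion from ∂_2 factors > 1: none. So H_1 ≅ Z^4.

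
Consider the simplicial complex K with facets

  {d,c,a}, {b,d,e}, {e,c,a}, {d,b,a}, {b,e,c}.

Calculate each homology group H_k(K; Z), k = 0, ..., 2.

Order the vertices as a < b < c < d < e. Listing each simplex with vertices in this order, K has dimension 2 with simplices:

  0-simplices (5): a, b, c, d, e
  1-simplices (10): ab, ac, ad, ae, bc, bd, be, cd, ce, de
  2-simplices (5): abd, acd, ace, bce, bde

so the chain groups are C_0 ≅ Z^5, C_1 ≅ Z^10, C_2 ≅ Z^5.

Boundary ∂_1: C_1 → C_0 sends each edge [p,q] (with p < q) to q − p. For instance
  ∂ce = e − c.
The resulting 5×10 matrix has rank 4, and its Smith normal form has invariant factors (1,1,1,1).

∂_2: C_2 → C_1 acts by ∂[p,q,r] = [q,r] − [p,r] + [p,q]. For instance
  ∂abd = bd − ad + ab,
  ∂bce = ce − be + bc.
The 10×5 boundary matrix has rank 5 and Smith normal form diag(1,1,1,1,1).

Computing H_k = (kernel of ∂_k) / (image of ∂_{k+1}):

  H_0: rank C_0 − rank ∂_1 = 5 − 4 = 1, and the invariant factors of ∂_1 are all 1, so H_0 ≅ Z.
  H_1: rank ker ∂_1 − rank ∂_2 = (10 − 4) − 5 = 1, and the invariant factors of ∂_2 are all 1, so H_1 ≅ Z.
  H_2: rank ker ∂_2 − rank ∂_3 = (5 − 5) − 0 = 0, and there is no ∂_3, so H_2 ≅ 0.

H_0 = Z,  H_1 = Z,  H_2 = 0.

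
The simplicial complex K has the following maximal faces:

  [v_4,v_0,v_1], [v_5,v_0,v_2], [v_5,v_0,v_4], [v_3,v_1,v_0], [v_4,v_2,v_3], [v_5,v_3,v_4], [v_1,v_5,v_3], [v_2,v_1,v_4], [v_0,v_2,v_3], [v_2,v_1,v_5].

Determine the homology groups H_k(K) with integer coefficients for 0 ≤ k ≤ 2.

H_0 ≅ Z,  H_1 ≅ Z/2,  H_2 = 0.

We work with the vertex ordering v_0 < v_1 < v_2 < v_3 < v_4 < v_5. The simplices of K, each written with vertices in increasing order, are:

  0-simplices (6): [v_0], [v_1], [v_2], [v_3], [v_4], [v_5]
  1-simplices (15): (15 of them)
  2-simplices (10): [v_0,v_1,v_3], [v_0,v_1,v_4], [v_0,v_2,v_3], [v_0,v_2,v_5], [v_0,v_4,v_5], [v_1,v_2,v_4], [v_1,v_2,v_5], [v_1,v_3,v_5], [v_2,v_3,v_4], [v_3,v_4,v_5]

Hence C_0 ≅ Z^6, C_1 ≅ Z^15, C_2 ≅ Z^10.

Boundary ∂_1: C_1 → C_0 is given by ∂[p,q] = [q] − [p].
As a 6×15 matrix over Z this has rank 5, with invariant factors (1,1,1,1,1).

The boundary map ∂_2: C_2 → C_1 sends each 2-simplex [p,q,r] to [q,r] − [p,r] + [p,q]. For instance
  ∂[v_1,v_3,v_5] = [v_3,v_5] − [v_1,v_5] + [v_1,v_3],
  ∂[v_1,v_2,v_5] = [v_2,v_5] − [v_1,v_5] + [v_1,v_2].
The 15×10 boundary matrix has rank 10 and Smith normal form diag(1,1,1,1,1,1,1,1,1,2).

From H_k ≅ ker(∂_k) / im(∂_{k+1}) we obtain:

  H_0: rank C_0 − rank ∂_1 = 6 − 5 = 1, and the invariant factors of ∂_1 are all 1, so H_0 = Z.
  H_1: rank ker ∂_1 − rank ∂_2 = (15 − 5) − 10 = 0, and ∂_2 has invariant factor 2 > 1, so H_1 = Z/2.
  H_2: rank ker ∂_2 − rank ∂_3 = (10 − 10) − 0 = 0, and there is no ∂_3, so H_2 = 0.

As a check, the Euler characteristic is 6 − 15 + 10 = 1, which agrees with 1 − 0 + 0 = 1.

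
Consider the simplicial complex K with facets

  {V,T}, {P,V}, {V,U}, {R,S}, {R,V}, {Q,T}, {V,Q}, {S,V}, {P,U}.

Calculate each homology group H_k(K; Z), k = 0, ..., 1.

K has 7 vertices, 9 edges.
rank ∂_0 = 0, rank ∂_1 = 6 ⇒ b_0 = 7 − 0 − 6 = 1; all invariant factors of ∂_1 are 1 so no torsion. So H_0 ≅ Z.
rank ∂_1 = 6, rank ∂_2 = 0 ⇒ b_1 = 9 − 6 − 0 = 3. So H_1 ≅ Z^3.

H_0 = Z,  H_1 = Z^3.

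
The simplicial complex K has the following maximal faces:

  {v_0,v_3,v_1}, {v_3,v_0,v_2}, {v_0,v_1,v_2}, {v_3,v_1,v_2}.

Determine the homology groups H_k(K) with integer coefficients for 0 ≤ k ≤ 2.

H_0 = Z,  H_1 = 0,  H_2 = Z.

We work with the vertex ordering v_0 < v_1 < v_2 < v_3. The simplices of K, each written with vertices in increasing order, are:

  0-simplices (4): [v_0], [v_1], [v_2], [v_3]
  1-simplices (6): [v_0,v_1], [v_0,v_2], [v_0,v_3], [v_1,v_2], [v_1,v_3], [v_2,v_3]
  2-simplices (4): [v_0,v_1,v_2], [v_0,v_1,v_3], [v_0,v_2,v_3], [v_1,v_2,v_3]

so the chain groups are C_0 ≅ Z^4, C_1 ≅ Z^6, C_2 ≅ Z^4.

The boundary map ∂_1: C_1 → C_0 maps an edge to its endpoints' difference, ∂[p,q] = q − p.
The 4×6 boundary matrix has rank 3 and Smith normal form diag(1,1,1).

The boundary map ∂_2: C_2 → C_1 acts by ∂[p,q,r] = [q,r] − [p,r] + [p,q]. For instance
  ∂[v_0,v_1,v_2] = [v_1,v_2] − [v_0,v_2] + [v_0,v_1],
  ∂[v_1,v_2,v_3] = [v_2,v_3] − [v_1,v_3] + [v_1,v_2].
The resulting 6×4 matrix has rank 3, and its Smith normal form has invariant factors (1,1,1).

Now H_k = ker ∂_k / im ∂_{k+1}, so:

  H_0: rank C_0 − rank ∂_1 = 4 − 3 = 1, and the invariant factors of ∂_1 are all 1, so H_0 ≅ Z.
  H_1: rank ker ∂_1 − rank ∂_2 = (6 − 3) − 3 = 0, and the invariant factors of ∂_2 are all 1, so H_1 ≅ 0.
  H_2: rank ker ∂_2 − rank ∂_3 = (4 − 3) − 0 = 1, and there is no ∂_3, so H_2 ≅ Z.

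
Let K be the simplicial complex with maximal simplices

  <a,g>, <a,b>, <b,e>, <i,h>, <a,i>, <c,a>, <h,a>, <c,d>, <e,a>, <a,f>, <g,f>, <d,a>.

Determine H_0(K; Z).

Fix the vertex order a < b < c < d < e < f < g < h < i and write every simplex with vertices in increasing order. Then dim K = 1 and the simplices of K are:

  0-simplices (9): a, b, c, d, e, f, g, h, i
  1-simplices (12): ab, ac, ad, ae, af, ag, ah, ai, be, cd, fg, hi

giving chain groups C_0 ≅ Z^9, C_1 ≅ Z^12.

The boundary map ∂_1: C_1 → C_0 is given by ∂[p,q] = [q] − [p]. For instance
  ∂ab = b − a.
As a 9×12 matrix over Z this has rank 8, with invariant factors (1,1,1,1,1,1,1,1).

From H_k ≅ ker(∂_k) / im(∂_{k+1}) we obtain:

  H_0: rank C_0 − rank ∂_1 = 9 − 8 = 1, and the invariant factors of ∂_1 are all 1, so H_0 ≅ Z.

H_0 = Z.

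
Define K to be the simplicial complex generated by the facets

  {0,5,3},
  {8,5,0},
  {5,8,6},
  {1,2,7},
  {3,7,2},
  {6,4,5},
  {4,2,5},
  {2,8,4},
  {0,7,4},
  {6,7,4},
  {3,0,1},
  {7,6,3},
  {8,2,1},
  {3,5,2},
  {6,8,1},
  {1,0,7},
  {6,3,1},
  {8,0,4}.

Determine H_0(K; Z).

H_0 = Z.

We work with the vertex ordering 0 < 1 < 2 < 3 < 4 < 5 < 6 < 7 < 8. The simplices of K, each written with vertices in increasing order, are:

  0-simplices (9): [0], [1], [2], [3], [4], [5], [6], [7], [8]
  1-simplices (27): (27 of them)
  2-simplices (18): [0,1,3], [0,1,7], [0,3,5], [0,4,7], [0,4,8], [0,5,8], [1,2,7], [1,2,8], [1,3,6], [1,6,8], [2,3,5], [2,3,7], [2,4,5], [2,4,8], [3,6,7], [4,5,6], [4,6,7], [5,6,8]

Hence C_0 ≅ Z^9, C_1 ≅ Z^27, C_2 ≅ Z^18.

The boundary map ∂_1: C_1 → C_0 maps an edge to its endpoints' difference, ∂[p,q] = q − p.
The 9×27 boundary matrix has rank 8 and Smith normal form diag(1,1,1,1,1,1,1,1).

The boundary map ∂_2: C_2 → C_1 sends each 2-simplex [p,q,r] to [q,r] − [p,r] + [p,q]. For instance
  ∂[0,1,3] = [1,3] − [0,3] + [0,1],
  ∂[1,2,7] = [2,7] − [1,7] + [1,2].
As a 27×18 matrix over Z this has rank 18, with invariant factors (1,1,1,1,1,1,1,1,1,1,1,1,1,1,1,1,1,2).

Reading off H_k = ker ∂_k / im ∂_{k+1}:

  H_0: rank C_0 − rank ∂_1 = 9 − 8 = 1, and the invariant factors of ∂_1 are all 1, so H_0 = Z.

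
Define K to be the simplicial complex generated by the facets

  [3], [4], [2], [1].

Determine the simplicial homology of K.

H_0 = Z^4.

Take the total order 1 < 2 < 3 < 4 on the vertex set. Then K (dimension 0) consists of the simplices:

  0-simplices (4): [1], [2], [3], [4]

Hence C_0 ≅ Z^4.

Computing H_k = (kernel of ∂_k) / (image of ∂_{k+1}):

  H_0: rank C_0 − rank ∂_1 = 4 − 0 = 4, and there is no ∂_1, so H_0 ≅ Z^4.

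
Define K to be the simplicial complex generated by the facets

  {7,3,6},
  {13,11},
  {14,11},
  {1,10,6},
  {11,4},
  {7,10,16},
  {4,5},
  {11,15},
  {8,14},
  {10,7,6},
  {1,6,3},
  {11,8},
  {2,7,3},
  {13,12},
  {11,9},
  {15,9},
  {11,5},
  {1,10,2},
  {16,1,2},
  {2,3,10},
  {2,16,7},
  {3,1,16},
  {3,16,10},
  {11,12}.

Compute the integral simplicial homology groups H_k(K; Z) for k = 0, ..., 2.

H_0 ≅ Z^2,  H_1 ≅ Z^4 ⊕ Z/2Z,  H_2 = 0.

Fix the vertex order 1 < 2 < 3 < 4 < 5 < 6 < 7 < 8 < 9 < 10 < 11 < 12 < 13 < 14 < 15 < 16 and write every simplex with vertices in increasing order. Then dim K = 2 and the simplices of K are:

  0-simplices (16): [1], [2], [3], [4], [5], [6], [7], [8], [9], [10], [11], [12], [13], [14], [15], [16]
  1-simplices (30): (30 of them)
  2-simplices (12): [1,2,10], [1,2,16], [1,3,6], [1,3,16], [1,6,10], [2,3,7], [2,3,10], [2,7,16], [3,6,7], [3,10,16], [6,7,10], [7,10,16]

Hence C_0 ≅ Z^16, C_1 ≅ Z^30, C_2 ≅ Z^12.

∂_1: C_1 → C_0 maps an edge to its endpoints' difference, ∂[p,q] = q − p.
The 16×30 boundary matrix has rank 14 and Smith normal form diag(1,1,1,1,1,1,1,1,1,1,1,1,1,1).

Boundary ∂_2: C_2 → C_1 acts by ∂[p,q,r] = [q,r] − [p,r] + [p,q]. For instance
  ∂[2,3,7] = [3,7] − [2,7] + [2,3],
  ∂[1,2,10] = [2,10] − [1,10] + [1,2].
The 30×12 boundary matrix has rank 12 and Smith normal form diag(1,1,1,1,1,1,1,1,1,1,1,2).

Computing H_k = (kernel of ∂_k) / (image of ∂_{k+1}):

  H_0: rank C_0 − rank ∂_1 = 16 − 14 = 2, and the invariant factors of ∂_1 are all 1, so H_0 ≅ Z^2.
  H_1: rank ker ∂_1 − rank ∂_2 = (30 − 14) − 12 = 4, and ∂_2 has invariant factor 2 > 1, so H_1 ≅ Z^4 ⊕ Z/2Z.
  H_2: rank ker ∂_2 − rank ∂_3 = (12 − 12) − 0 = 0, and there is no ∂_3, so H_2 ≅ 0.

(K is a triangulation of the disjoint union of the real projective plane RP^2 and a wedge of 4 circles.)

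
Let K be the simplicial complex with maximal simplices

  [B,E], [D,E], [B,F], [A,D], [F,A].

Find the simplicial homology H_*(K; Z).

Fix the vertex order A < B < D < E < F and write every simplex with vertices in increasing order. Then dim K = 1 and the simplices of K are:

  0-simplices (5): A, B, D, E, F
  1-simplices (5): AD, AF, BE, BF, DE

giving chain groups C_0 ≅ Z^5, C_1 ≅ Z^5.

The boundary map ∂_1: C_1 → C_0 sends each edge [p,q] (with p < q) to q − p.
This gives a 5×5 integer matrix of rank 4; reducing to Smith normal form yields diagonal entries (1,1,1,1).

Computing H_k = (kernel of ∂_k) / (image of ∂_{k+1}):

  H_0: rank C_0 − rank ∂_1 = 5 − 4 = 1, and the invariant factors of ∂_1 are all 1, so H_0 ≅ Z.
  H_1: rank ker ∂_1 − rank ∂_2 = (5 − 4) − 0 = 1, and there is no ∂_2, so H_1 ≅ Z.

As a check, the Euler characteristic is 5 − 5 = 0, which agrees with 1 − 1 = 0.

H_0 = Z,  H_1 = Z.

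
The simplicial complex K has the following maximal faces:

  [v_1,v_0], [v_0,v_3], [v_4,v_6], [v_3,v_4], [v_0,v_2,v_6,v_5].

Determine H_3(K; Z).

K has 7 vertices, 10 edges, 4 triangles, 1 3-simplex.
rank ∂_3 = 1, rank ∂_4 = 0 ⇒ b_3 = 1 − 1 − 0 = 0. So H_3 = 0.

H_3 = 0.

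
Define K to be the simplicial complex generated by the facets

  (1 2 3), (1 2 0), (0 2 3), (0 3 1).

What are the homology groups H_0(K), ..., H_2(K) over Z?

H_0 ≅ Z,  H_1 = 0,  H_2 ≅ Z.

Fix the vertex order 0 < 1 < 2 < 3 and write every simplex with vertices in increasing order. Then dim K = 2 and the simplices of K are:

  0-simplices (4): [0], [1], [2], [3]
  1-simplices (6): [0,1], [0,2], [0,3], [1,2], [1,3], [2,3]
  2-simplices (4): [0,1,2], [0,1,3], [0,2,3], [1,2,3]

giving chain groups C_0 ≅ Z^4, C_1 ≅ Z^6, C_2 ≅ Z^4.

∂_1: C_1 → C_0 is given by ∂[p,q] = [q] − [p]. For instance
  ∂[1,2] = [2] − [1].
The resulting 4×6 matrix has rank 3, and its Smith normal form has invariant factors (1,1,1).

∂_2: C_2 → C_1 sends each 2-simplex [p,q,r] to [q,r] − [p,r] + [p,q]. For instance
  ∂[0,2,3] = [2,3] − [0,3] + [0,2],
  ∂[1,2,3] = [2,3] − [1,3] + [1,2].
As a 6×4 matrix over Z this has rank 3, with invariant factors (1,1,1).

From H_k ≅ ker(∂_k) / im(∂_{k+1}) we obtain:

  H_0: rank C_0 − rank ∂_1 = 4 − 3 = 1, and the invariant factors of ∂_1 are all 1, so H_0 = Z.
  H_1: rank ker ∂_1 − rank ∂_2 = (6 − 3) − 3 = 0, and the invariant factors of ∂_2 are all 1, so H_1 = 0.
  H_2: rank ker ∂_2 − rank ∂_3 = (4 − 3) − 0 = 1, and there is no ∂_3, so H_2 = Z.

As a check, the Euler characteristic is 4 − 6 + 4 = 2, which agrees with 1 − 0 + 1 = 2.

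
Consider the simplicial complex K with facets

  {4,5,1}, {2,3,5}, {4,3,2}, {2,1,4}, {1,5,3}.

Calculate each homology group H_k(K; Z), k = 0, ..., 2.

Order the vertices as 1 < 2 < 3 < 4 < 5. Listing each simplex with vertices in this order, K has dimension 2 with simplices:

  0-simplices (5): [1], [2], [3], [4], [5]
  1-simplices (10): [1,2], [1,3], [1,4], [1,5], [2,3], [2,4], [2,5], [3,4], [3,5], [4,5]
  2-simplices (5): [1,2,4], [1,3,5], [1,4,5], [2,3,4], [2,3,5]

so the chain groups are C_0 ≅ Z^5, C_1 ≅ Z^10, C_2 ≅ Z^5.

Boundary ∂_1: C_1 → C_0 sends each edge [p,q] (with p < q) to q − p. For instance
  ∂[2,4] = [4] − [2].
This gives a 5×10 integer matrix of rank 4; reducing to Smith normal form yields diagonal entries (1,1,1,1).

Boundary ∂_2: C_2 → C_1 sends each 2-simplex [p,q,r] to [q,r] − [p,r] + [p,q]. For instance
  ∂[1,4,5] = [4,5] − [1,5] + [1,4],
  ∂[2,3,4] = [3,4] − [2,4] + [2,3].
The 10×5 boundary matrix has rank 5 and Smith normal form diag(1,1,1,1,1).

From H_k ≅ ker(∂_k) / im(∂_{k+1}) we obtain:

  H_0: rank C_0 − rank ∂_1 = 5 − 4 = 1, and the invariant factors of ∂_1 are all 1, so H_0 = Z.
  H_1: rank ker ∂_1 − rank ∂_2 = (10 − 4) − 5 = 1, and the invariant factors of ∂_2 are all 1, so H_1 = Z.
  H_2: rank ker ∂_2 − rank ∂_3 = (5 − 5) − 0 = 0, and there is no ∂_3, so H_2 = 0.

H_0 = Z,  H_1 = Z,  H_2 = 0.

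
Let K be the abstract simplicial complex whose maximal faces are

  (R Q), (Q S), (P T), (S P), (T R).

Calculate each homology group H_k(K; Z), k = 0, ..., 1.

Fix the vertex order P < Q < R < S < T and write every simplex with vertices in increasing order. Then dim K = 1 and the simplices of K are:

  0-simplices (5): P, Q, R, S, T
  1-simplices (5): PS, PT, QR, QS, RT

giving chain groups C_0 ≅ Z^5, C_1 ≅ Z^5.

The boundary map ∂_1: C_1 → C_0 sends each edge [p,q] (with p < q) to q − p.
The resulting 5×5 matrix has rank 4, and its Smith normal form has invariant factors (1,1,1,1).

Reading off H_k = ker ∂_k / im ∂_{k+1}:

  H_0: rank C_0 − rank ∂_1 = 5 − 4 = 1, and the invariant factors of ∂_1 are all 1, so H_0 = Z.
  H_1: rank ker ∂_1 − rank ∂_2 = (5 − 4) − 0 = 1, and there is no ∂_2, so H_1 = Z.

H_0 ≅ Z,  H_1 ≅ Z.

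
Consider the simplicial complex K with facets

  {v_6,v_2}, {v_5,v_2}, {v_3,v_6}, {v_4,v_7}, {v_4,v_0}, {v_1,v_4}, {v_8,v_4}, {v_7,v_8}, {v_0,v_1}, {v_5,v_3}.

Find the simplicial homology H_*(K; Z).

Take the total order v_0 < v_1 < v_2 < v_3 < v_4 < v_5 < v_6 < v_7 < v_8 on the vertex set. Then K (dimension 1) consists of the simplices:

  0-simplices (9): [v_0], [v_1], [v_2], [v_3], [v_4], [v_5], [v_6], [v_7], [v_8]
  1-simplices (10): [v_0,v_1], [v_0,v_4], [v_1,v_4], [v_2,v_5], [v_2,v_6], [v_3,v_5], [v_3,v_6], [v_4,v_7], [v_4,v_8], [v_7,v_8]

giving chain groups C_0 ≅ Z^9, C_1 ≅ Z^10.

Boundary ∂_1: C_1 → C_0 is given by ∂[p,q] = [q] − [p]. For instance
  ∂[v_4,v_7] = [v_7] − [v_4].
As a 9×10 matrix over Z this has rank 7, with invariant factors (1,1,1,1,1,1,1).

Computing H_k = (kernel of ∂_k) / (image of ∂_{k+1}):

  H_0: rank C_0 − rank ∂_1 = 9 − 7 = 2, and the invariant factors of ∂_1 are all 1, so H_0 ≅ Z^2.
  H_1: rank ker ∂_1 − rank ∂_2 = (10 − 7) − 0 = 3, and there is no ∂_2, so H_1 ≅ Z^3.

H_0 ≅ Z^2,  H_1 ≅ Z^3.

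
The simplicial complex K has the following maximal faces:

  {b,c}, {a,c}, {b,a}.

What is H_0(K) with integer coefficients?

H_0 = Z.

Take the total order a < b < c on the vertex set. Then K (dimension 1) consists of the simplices:

  0-simplices (3): a, b, c
  1-simplices (3): ab, ac, bc

giving chain groups C_0 ≅ Z^3, C_1 ≅ Z^3.

Boundary ∂_1: C_1 → C_0 is given by ∂[p,q] = [q] − [p].
The resulting 3×3 matrix has rank 2, and its Smith normal form has invariant factors (1,1).

From H_k ≅ ker(∂_k) / im(∂_{k+1}) we obtain:

  H_0: rank C_0 − rank ∂_1 = 3 − 2 = 1, and the invariant factors of ∂_1 are all 1, so H_0 = Z.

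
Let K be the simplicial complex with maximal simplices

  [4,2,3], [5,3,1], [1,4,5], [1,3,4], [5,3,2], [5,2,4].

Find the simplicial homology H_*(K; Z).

H_0 = Z,  H_1 = 0,  H_2 = Z.

K has 5 vertices, 9 edges, 6 triangles.
rank ∂_0 = 0, rank ∂_1 = 4 ⇒ b_0 = 5 − 0 − 4 = 1; all invariant factors of ∂_1 are 1 so no torsion. So H_0 = Z.
rank ∂_1 = 4, rank ∂_2 = 5 ⇒ b_1 = 9 − 4 − 5 = 0; all invariant factors of ∂_2 are 1 so no torsion. So H_1 = 0.
rank ∂_2 = 5, rank ∂_3 = 0 ⇒ b_2 = 6 − 5 − 0 = 1. So H_2 = Z.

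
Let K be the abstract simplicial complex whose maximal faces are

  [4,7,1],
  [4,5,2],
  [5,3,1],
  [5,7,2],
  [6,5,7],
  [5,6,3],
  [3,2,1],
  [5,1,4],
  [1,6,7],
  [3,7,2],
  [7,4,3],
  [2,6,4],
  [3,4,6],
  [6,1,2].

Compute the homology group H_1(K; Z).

K has 7 vertices, 21 edges, 14 triangles.
rank ∂_1 = 6, rank ∂_2 = 13 ⇒ b_1 = 21 − 6 − 13 = 2; all invariant factors of ∂_2 are 1 so no torsion. So H_1 = Z^2.

H_1 = Z^2.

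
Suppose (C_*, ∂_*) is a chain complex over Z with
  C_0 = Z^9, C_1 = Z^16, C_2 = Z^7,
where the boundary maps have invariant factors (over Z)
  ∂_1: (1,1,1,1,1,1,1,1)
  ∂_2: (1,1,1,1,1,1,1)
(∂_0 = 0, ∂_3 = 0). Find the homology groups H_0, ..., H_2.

H_0 ≅ Z,  H_1 ≅ Z,  H_2 = 0.

H_0: b_0 = 9 − 0 − 8 = 1; torsion from ∂_1 factors > 1: none. So H_0 ≅ Z.
H_1: b_1 = 16 − 8 − 7 = 1; torsion from ∂_2 factors > 1: none. So H_1 ≅ Z.
H_2: b_2 = 7 − 7 − 0 = 0; torsion from ∂_3 factors > 1: none. So H_2 ≅ 0.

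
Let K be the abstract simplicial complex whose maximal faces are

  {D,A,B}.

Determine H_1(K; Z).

H_1 = 0.

We work with the vertex ordering A < B < D. The simplices of K, each written with vertices in increasing order, are:

  0-simplices (3): A, B, D
  1-simplices (3): AB, AD, BD
  2-simplices (1): ABD

Hence C_0 ≅ Z^3, C_1 ≅ Z^3, C_2 ≅ Z^1.

Boundary ∂_1: C_1 → C_0 is given by ∂[p,q] = [q] − [p].
As a 3×3 matrix over Z this has rank 2, with invariant factors (1,1).

The boundary map ∂_2: C_2 → C_1 acts by ∂[p,q,r] = [q,r] − [p,r] + [p,q]. For instance
  ∂ABD = BD − AD + AB.
This gives a 3×1 integer matrix of rank 1; reducing to Smith normal form yields diagonal entries (1).

From H_k ≅ ker(∂_k) / im(∂_{k+1}) we obtain:

  H_1: rank ker ∂_1 − rank ∂_2 = (3 − 2) − 1 = 0, and the invariant factors of ∂_2 are all 1, so H_1 = 0.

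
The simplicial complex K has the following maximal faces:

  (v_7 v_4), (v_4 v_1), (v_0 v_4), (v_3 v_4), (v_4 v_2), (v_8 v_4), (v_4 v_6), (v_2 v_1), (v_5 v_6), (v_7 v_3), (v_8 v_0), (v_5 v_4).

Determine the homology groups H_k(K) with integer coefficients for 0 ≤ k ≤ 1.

Order the vertices as v_0 < v_1 < v_2 < v_3 < v_4 < v_5 < v_6 < v_7 < v_8. Listing each simplex with vertices in this order, K has dimension 1 with simplices:

  0-simplices (9): [v_0], [v_1], [v_2], [v_3], [v_4], [v_5], [v_6], [v_7], [v_8]
  1-simplices (12): [v_0,v_4], [v_0,v_8], [v_1,v_2], [v_1,v_4], [v_2,v_4], [v_3,v_4], [v_3,v_7], [v_4,v_5], [v_4,v_6], [v_4,v_7], [v_4,v_8], [v_5,v_6]

so the chain groups are C_0 ≅ Z^9, C_1 ≅ Z^12.

∂_1: C_1 → C_0 is given by ∂[p,q] = [q] − [p]. For instance
  ∂[v_5,v_6] = [v_6] − [v_5].
The resulting 9×12 matrix has rank 8, and its Smith normal form has invariant factors (1,1,1,1,1,1,1,1).

Now H_k = ker ∂_k / im ∂_{k+1}, so:

  H_0: rank C_0 − rank ∂_1 = 9 − 8 = 1, and the invariant factors of ∂_1 are all 1, so H_0 = Z.
  H_1: rank ker ∂_1 − rank ∂_2 = (12 − 8) − 0 = 4, and there is no ∂_2, so H_1 = Z^4.

(K is a triangulation of a wedge of 4 circles.)

H_0 = Z,  H_1 = Z^4.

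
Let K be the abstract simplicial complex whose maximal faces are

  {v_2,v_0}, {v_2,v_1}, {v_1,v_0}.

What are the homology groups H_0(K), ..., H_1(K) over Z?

Take the total order v_0 < v_1 < v_2 on the vertex set. Then K (dimension 1) consists of the simplices:

  0-simplices (3): [v_0], [v_1], [v_2]
  1-simplices (3): [v_0,v_1], [v_0,v_2], [v_1,v_2]

Hence C_0 ≅ Z^3, C_1 ≅ Z^3.

Boundary ∂_1: C_1 → C_0 maps an edge to its endpoints' difference, ∂[p,q] = q − p. For instance
  ∂[v_0,v_2] = [v_2] − [v_0].
As a 3×3 matrix over Z this has rank 2, with invariant factors (1,1).

Computing H_k = (kernel of ∂_k) / (image of ∂_{k+1}):

  H_0: rank C_0 − rank ∂_1 = 3 − 2 = 1, and the invariant factors of ∂_1 are all 1, so H_0 ≅ Z.
  H_1: rank ker ∂_1 − rank ∂_2 = (3 − 2) − 0 = 1, and there is no ∂_2, so H_1 ≅ Z.

H_0 ≅ Z,  H_1 ≅ Z.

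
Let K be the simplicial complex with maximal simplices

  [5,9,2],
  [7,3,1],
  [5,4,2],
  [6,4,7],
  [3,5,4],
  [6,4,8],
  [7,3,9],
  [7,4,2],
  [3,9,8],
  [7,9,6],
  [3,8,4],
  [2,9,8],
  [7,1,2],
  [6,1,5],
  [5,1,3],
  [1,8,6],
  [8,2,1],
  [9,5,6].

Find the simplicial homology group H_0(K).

H_0 = Z.

We work with the vertex ordering 1 < 2 < 3 < 4 < 5 < 6 < 7 < 8 < 9. The simplices of K, each written with vertices in increasing order, are:

  0-simplices (9): [1], [2], [3], [4], [5], [6], [7], [8], [9]
  1-simplices (27): (27 of them)
  2-simplices (18): [1,2,7], [1,2,8], [1,3,5], [1,3,7], [1,5,6], [1,6,8], [2,4,5], [2,4,7], [2,5,9], [2,8,9], [3,4,5], [3,4,8], [3,7,9], [3,8,9], [4,6,7], [4,6,8], [5,6,9], [6,7,9]

giving chain groups C_0 ≅ Z^9, C_1 ≅ Z^27, C_2 ≅ Z^18.

The boundary map ∂_1: C_1 → C_0 maps an edge to its endpoints' difference, ∂[p,q] = q − p. For instance
  ∂[5,6] = [6] − [5].
The resulting 9×27 matrix has rank 8, and its Smith normal form has invariant factors (1,1,1,1,1,1,1,1).

Boundary ∂_2: C_2 → C_1 sends each 2-simplex [p,q,r] to [q,r] − [p,r] + [p,q]. For instance
  ∂[3,7,9] = [7,9] − [3,9] + [3,7],
  ∂[5,6,9] = [6,9] − [5,9] + [5,6].
As a 27×18 matrix over Z this has rank 17, with invariant factors (1,1,1,1,1,1,1,1,1,1,1,1,1,1,1,1,1).

Reading off H_k = ker ∂_k / im ∂_{k+1}:

  H_0: rank C_0 − rank ∂_1 = 9 − 8 = 1, and the invariant factors of ∂_1 are all 1, so H_0 ≅ Z.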